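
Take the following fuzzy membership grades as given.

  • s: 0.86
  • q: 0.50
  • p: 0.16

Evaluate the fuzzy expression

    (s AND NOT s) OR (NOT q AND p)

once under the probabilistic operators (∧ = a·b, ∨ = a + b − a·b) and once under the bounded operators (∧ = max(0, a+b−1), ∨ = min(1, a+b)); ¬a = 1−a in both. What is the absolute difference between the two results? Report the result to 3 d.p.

0.191

Under probabilistic:
  NOT s = 1 − 0.8600 = 0.1400
  s AND NOT s = a·b on (0.8600, 0.1400) = 0.1204
  NOT q = 1 − 0.5000 = 0.5000
  NOT q AND p = a·b on (0.5000, 0.1600) = 0.0800
  (s AND NOT s) OR (NOT q AND p) = a + b − a·b on (0.1204, 0.0800) = 0.1908
  → value = 0.1908
Under bounded:
  NOT s = 1 − 0.86 = 0.14
  s AND NOT s = max(0, a+b−1) on (0.86, 0.14) = 0.00
  NOT q = 1 − 0.50 = 0.50
  NOT q AND p = max(0, a+b−1) on (0.50, 0.16) = 0.00
  (s AND NOT s) OR (NOT q AND p) = min(1, a+b) on (0.00, 0.00) = 0.00
  → value = 0.0000
|0.1908 − 0.0000| = 0.191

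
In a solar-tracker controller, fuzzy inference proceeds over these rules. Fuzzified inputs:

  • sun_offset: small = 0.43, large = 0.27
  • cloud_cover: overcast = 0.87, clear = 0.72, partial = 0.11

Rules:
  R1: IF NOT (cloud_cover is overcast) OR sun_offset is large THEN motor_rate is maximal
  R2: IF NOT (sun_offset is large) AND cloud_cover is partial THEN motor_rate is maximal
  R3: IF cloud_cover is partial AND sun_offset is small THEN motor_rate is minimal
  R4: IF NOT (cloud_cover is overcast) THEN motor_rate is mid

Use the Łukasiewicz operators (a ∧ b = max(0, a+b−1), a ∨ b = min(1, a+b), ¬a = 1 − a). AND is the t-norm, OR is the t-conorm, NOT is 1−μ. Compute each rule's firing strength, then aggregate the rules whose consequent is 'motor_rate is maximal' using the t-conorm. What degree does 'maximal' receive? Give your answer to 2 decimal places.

0.40

R1: ¬overcast=1−0.87=0.13, large=0.27; OR[min(1, a+b)] → w = 0.40
R2: ¬large=1−0.27=0.73, partial=0.11; AND[max(0, a+b−1)] → w = 0.00
R3: partial=0.11, small=0.43; AND[max(0, a+b−1)] → w = 0.00
R4: ¬overcast=1−0.87=0.13 → w = 0.13
Rules with consequent 'maximal': {R1, R2} → strengths 0.40, 0.00
Aggregate via t-conorm [min(1, a+b)]: 0.40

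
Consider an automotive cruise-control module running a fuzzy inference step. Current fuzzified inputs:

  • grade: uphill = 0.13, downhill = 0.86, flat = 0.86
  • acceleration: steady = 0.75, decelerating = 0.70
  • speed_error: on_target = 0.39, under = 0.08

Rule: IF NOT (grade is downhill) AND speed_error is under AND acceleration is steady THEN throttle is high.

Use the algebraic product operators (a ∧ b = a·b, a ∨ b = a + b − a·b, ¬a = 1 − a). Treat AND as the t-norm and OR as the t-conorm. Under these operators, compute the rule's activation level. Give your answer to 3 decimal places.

firing strength: ¬downhill=1−0.86=0.14, under=0.08, steady=0.75; AND[a·b] → w = 0.0084

0.008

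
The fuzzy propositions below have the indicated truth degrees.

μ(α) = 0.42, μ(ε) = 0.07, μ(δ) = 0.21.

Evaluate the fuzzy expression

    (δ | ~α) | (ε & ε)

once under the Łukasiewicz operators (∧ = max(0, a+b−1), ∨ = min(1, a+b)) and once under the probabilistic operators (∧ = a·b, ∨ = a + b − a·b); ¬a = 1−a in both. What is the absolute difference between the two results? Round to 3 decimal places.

Under Łukasiewicz:
  ~α = 1 − 0.42 = 0.58
  δ | ~α = min(1, a+b) on (0.21, 0.58) = 0.79
  ε & ε = max(0, a+b−1) on (0.07, 0.07) = 0.00
  (δ | ~α) | (ε & ε) = min(1, a+b) on (0.79, 0.00) = 0.79
  → value = 0.7900
Under probabilistic:
  ~α = 1 − 0.4200 = 0.5800
  δ | ~α = a + b − a·b on (0.2100, 0.5800) = 0.6682
  ε & ε = a·b on (0.0700, 0.0700) = 0.0049
  (δ | ~α) | (ε & ε) = a + b − a·b on (0.6682, 0.0049) = 0.6698
  → value = 0.6698
|0.7900 − 0.6698| = 0.120

0.120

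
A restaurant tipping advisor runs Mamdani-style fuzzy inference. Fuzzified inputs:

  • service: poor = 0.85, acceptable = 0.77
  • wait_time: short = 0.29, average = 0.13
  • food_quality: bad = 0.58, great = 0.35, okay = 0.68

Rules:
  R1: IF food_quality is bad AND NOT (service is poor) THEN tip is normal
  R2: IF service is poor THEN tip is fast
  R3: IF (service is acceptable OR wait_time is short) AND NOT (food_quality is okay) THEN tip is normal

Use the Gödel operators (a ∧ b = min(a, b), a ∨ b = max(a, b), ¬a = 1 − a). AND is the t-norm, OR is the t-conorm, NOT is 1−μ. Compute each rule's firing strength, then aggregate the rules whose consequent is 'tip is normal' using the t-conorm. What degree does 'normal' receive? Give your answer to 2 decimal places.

0.32

R1: bad=0.58, ¬poor=1−0.85=0.15; AND[min(a, b)] → w = 0.15
R2: poor=0.85 → w = 0.85
R3: (acceptable=0.77 OR short=0.29) = 0.77; AND[min(a, b)] with ¬okay=1−0.68=0.32 → w = 0.32
Rules with consequent 'normal': {R1, R3} → strengths 0.15, 0.32
Aggregate via t-conorm [max(a, b)]: 0.32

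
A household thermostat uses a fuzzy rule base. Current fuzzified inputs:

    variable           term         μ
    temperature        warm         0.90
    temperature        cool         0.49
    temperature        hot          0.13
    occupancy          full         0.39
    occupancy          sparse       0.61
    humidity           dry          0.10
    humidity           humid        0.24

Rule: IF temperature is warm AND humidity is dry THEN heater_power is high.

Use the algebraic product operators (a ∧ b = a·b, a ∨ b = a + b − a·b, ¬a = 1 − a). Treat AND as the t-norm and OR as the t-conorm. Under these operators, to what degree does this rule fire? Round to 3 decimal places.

firing strength: warm=0.90, dry=0.10; AND[a·b] → w = 0.0900

0.090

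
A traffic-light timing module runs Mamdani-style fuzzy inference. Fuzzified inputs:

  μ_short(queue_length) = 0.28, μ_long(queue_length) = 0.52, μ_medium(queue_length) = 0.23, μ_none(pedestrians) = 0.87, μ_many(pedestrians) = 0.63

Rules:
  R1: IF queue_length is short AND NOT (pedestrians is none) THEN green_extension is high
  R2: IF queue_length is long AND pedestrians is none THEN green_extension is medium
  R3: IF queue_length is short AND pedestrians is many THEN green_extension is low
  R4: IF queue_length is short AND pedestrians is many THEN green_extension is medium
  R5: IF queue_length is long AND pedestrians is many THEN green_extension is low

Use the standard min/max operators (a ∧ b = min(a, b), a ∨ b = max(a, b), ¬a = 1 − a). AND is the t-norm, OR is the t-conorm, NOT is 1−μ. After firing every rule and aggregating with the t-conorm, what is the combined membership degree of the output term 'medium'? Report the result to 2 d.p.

R1: short=0.28, ¬none=1−0.87=0.13; AND[min(a, b)] → w = 0.13
R2: long=0.52, none=0.87; AND[min(a, b)] → w = 0.52
R3: short=0.28, many=0.63; AND[min(a, b)] → w = 0.28
R4: short=0.28, many=0.63; AND[min(a, b)] → w = 0.28
R5: long=0.52, many=0.63; AND[min(a, b)] → w = 0.52
Rules with consequent 'medium': {R2, R4} → strengths 0.52, 0.28
Aggregate via t-conorm [max(a, b)]: 0.52

0.52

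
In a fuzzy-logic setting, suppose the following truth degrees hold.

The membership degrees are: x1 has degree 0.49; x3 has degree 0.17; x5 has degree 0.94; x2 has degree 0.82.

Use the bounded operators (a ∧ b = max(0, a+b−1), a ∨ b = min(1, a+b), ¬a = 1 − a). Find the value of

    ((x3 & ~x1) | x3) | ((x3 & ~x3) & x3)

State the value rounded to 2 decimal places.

0.17

~x1 = 1 − 0.49 = 0.51
x3 & ~x1 = max(0, a+b−1) on (0.17, 0.51) = 0.00
(x3 & ~x1) | x3 = min(1, a+b) on (0.00, 0.17) = 0.17
~x3 = 1 − 0.17 = 0.83
x3 & ~x3 = max(0, a+b−1) on (0.17, 0.83) = 0.00
(x3 & ~x3) & x3 = max(0, a+b−1) on (0.00, 0.17) = 0.00
((x3 & ~x1) | x3) | ((x3 & ~x3) & x3) = min(1, a+b) on (0.17, 0.00) = 0.17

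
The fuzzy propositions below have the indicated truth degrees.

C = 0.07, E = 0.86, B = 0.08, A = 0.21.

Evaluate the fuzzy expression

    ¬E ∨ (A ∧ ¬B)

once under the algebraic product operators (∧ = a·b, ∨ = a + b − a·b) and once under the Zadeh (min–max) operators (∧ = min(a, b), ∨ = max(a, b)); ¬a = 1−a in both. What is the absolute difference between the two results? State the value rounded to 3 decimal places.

0.096

Under algebraic product:
  ¬E = 1 − 0.8600 = 0.1400
  ¬B = 1 − 0.0800 = 0.9200
  A ∧ ¬B = a·b on (0.2100, 0.9200) = 0.1932
  ¬E ∨ (A ∧ ¬B) = a + b − a·b on (0.1400, 0.1932) = 0.3062
  → value = 0.3062
Under Zadeh (min–max):
  ¬E = 1 − 0.86 = 0.14
  ¬B = 1 − 0.08 = 0.92
  A ∧ ¬B = min(a, b) on (0.21, 0.92) = 0.21
  ¬E ∨ (A ∧ ¬B) = max(a, b) on (0.14, 0.21) = 0.21
  → value = 0.2100
|0.3062 − 0.2100| = 0.096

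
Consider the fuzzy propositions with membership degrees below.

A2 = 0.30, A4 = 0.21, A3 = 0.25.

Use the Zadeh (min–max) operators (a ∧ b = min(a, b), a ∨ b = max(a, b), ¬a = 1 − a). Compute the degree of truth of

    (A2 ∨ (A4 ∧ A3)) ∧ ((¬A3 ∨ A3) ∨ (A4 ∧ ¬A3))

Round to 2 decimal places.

A4 ∧ A3 = min(a, b) on (0.21, 0.25) = 0.21
A2 ∨ (A4 ∧ A3) = max(a, b) on (0.30, 0.21) = 0.30
¬A3 = 1 − 0.25 = 0.75
¬A3 ∨ A3 = max(a, b) on (0.75, 0.25) = 0.75
¬A3 = 1 − 0.25 = 0.75
A4 ∧ ¬A3 = min(a, b) on (0.21, 0.75) = 0.21
(¬A3 ∨ A3) ∨ (A4 ∧ ¬A3) = max(a, b) on (0.75, 0.21) = 0.75
(A2 ∨ (A4 ∧ A3)) ∧ ((¬A3 ∨ A3) ∨ (A4 ∧ ¬A3)) = min(a, b) on (0.30, 0.75) = 0.30

0.30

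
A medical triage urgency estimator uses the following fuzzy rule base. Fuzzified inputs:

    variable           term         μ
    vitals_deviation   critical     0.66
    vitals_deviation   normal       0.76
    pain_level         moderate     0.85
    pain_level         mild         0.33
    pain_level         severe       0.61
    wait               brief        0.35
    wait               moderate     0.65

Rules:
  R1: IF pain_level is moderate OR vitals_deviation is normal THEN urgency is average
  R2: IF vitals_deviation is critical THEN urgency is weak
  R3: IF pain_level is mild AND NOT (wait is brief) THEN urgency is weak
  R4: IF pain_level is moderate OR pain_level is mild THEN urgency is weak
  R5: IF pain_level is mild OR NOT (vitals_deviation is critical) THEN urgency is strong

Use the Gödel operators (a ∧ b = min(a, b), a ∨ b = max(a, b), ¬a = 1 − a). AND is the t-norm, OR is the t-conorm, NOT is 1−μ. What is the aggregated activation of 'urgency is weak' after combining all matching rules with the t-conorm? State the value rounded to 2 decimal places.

R1: moderate=0.85, normal=0.76; OR[max(a, b)] → w = 0.85
R2: critical=0.66 → w = 0.66
R3: mild=0.33, ¬brief=1−0.35=0.65; AND[min(a, b)] → w = 0.33
R4: moderate=0.85, mild=0.33; OR[max(a, b)] → w = 0.85
R5: mild=0.33, ¬critical=1−0.66=0.34; OR[max(a, b)] → w = 0.34
Rules with consequent 'weak': {R2, R3, R4} → strengths 0.66, 0.33, 0.85
Aggregate via t-conorm [max(a, b)]: 0.85

0.85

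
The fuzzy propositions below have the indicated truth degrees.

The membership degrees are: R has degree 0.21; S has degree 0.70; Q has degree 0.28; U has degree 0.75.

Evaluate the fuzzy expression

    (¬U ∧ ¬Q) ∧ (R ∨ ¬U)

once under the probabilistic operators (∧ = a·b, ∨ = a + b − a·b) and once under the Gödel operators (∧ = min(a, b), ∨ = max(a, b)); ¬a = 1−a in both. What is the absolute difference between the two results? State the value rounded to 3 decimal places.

0.177

Under probabilistic:
  ¬U = 1 − 0.7500 = 0.2500
  ¬Q = 1 − 0.2800 = 0.7200
  ¬U ∧ ¬Q = a·b on (0.2500, 0.7200) = 0.1800
  ¬U = 1 − 0.7500 = 0.2500
  R ∨ ¬U = a + b − a·b on (0.2100, 0.2500) = 0.4075
  (¬U ∧ ¬Q) ∧ (R ∨ ¬U) = a·b on (0.1800, 0.4075) = 0.0733
  → value = 0.0733
Under Gödel:
  ¬U = 1 − 0.75 = 0.25
  ¬Q = 1 − 0.28 = 0.72
  ¬U ∧ ¬Q = min(a, b) on (0.25, 0.72) = 0.25
  ¬U = 1 − 0.75 = 0.25
  R ∨ ¬U = max(a, b) on (0.21, 0.25) = 0.25
  (¬U ∧ ¬Q) ∧ (R ∨ ¬U) = min(a, b) on (0.25, 0.25) = 0.25
  → value = 0.2500
|0.0733 − 0.2500| = 0.177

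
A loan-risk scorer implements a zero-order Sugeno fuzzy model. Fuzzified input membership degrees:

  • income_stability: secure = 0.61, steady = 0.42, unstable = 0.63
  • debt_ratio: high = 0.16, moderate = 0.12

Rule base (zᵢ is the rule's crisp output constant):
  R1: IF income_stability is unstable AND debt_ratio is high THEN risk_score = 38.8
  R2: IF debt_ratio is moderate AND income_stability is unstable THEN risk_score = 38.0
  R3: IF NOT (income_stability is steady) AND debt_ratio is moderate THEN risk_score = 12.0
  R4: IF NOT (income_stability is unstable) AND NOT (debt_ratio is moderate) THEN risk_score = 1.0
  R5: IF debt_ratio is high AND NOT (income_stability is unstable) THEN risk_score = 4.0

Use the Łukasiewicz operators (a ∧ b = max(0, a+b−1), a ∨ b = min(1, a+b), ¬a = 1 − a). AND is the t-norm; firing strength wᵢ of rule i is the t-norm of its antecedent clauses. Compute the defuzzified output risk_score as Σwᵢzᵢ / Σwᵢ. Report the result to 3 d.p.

R1 (z=38.8): unstable=0.63, high=0.16; AND[max(0, a+b−1)] → w = 0.00
R2 (z=38.0): moderate=0.12, unstable=0.63; AND[max(0, a+b−1)] → w = 0.00
R3 (z=12.0): ¬steady=1−0.42=0.58, moderate=0.12; AND[max(0, a+b−1)] → w = 0.00
R4 (z=1.0): ¬unstable=1−0.63=0.37, ¬moderate=1−0.12=0.88; AND[max(0, a+b−1)] → w = 0.25
R5 (z=4.0): high=0.16, ¬unstable=1−0.63=0.37; AND[max(0, a+b−1)] → w = 0.00
Weighted average = (0.00·38.8 + 0.00·38.0 + 0.00·12.0 + 0.25·1.0 + 0.00·4.0) / (0.00 + 0.00 + 0.00 + 0.25 + 0.00)
  = 0.2500 / 0.2500 = 1.000

1.000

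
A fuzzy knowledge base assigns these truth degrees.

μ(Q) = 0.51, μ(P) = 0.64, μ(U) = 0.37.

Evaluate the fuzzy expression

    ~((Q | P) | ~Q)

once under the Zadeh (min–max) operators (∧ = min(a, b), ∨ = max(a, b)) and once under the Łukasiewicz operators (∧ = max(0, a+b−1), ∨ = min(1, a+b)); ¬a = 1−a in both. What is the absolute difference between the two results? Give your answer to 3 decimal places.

0.360

Under Zadeh (min–max):
  Q | P = max(a, b) on (0.51, 0.64) = 0.64
  ~Q = 1 − 0.51 = 0.49
  (Q | P) | ~Q = max(a, b) on (0.64, 0.49) = 0.64
  ~((Q | P) | ~Q) = 1 − 0.64 = 0.36
  → value = 0.3600
Under Łukasiewicz:
  Q | P = min(1, a+b) on (0.51, 0.64) = 1.00
  ~Q = 1 − 0.51 = 0.49
  (Q | P) | ~Q = min(1, a+b) on (1.00, 0.49) = 1.00
  ~((Q | P) | ~Q) = 1 − 1.00 = 0.00
  → value = 0.0000
|0.3600 − 0.0000| = 0.360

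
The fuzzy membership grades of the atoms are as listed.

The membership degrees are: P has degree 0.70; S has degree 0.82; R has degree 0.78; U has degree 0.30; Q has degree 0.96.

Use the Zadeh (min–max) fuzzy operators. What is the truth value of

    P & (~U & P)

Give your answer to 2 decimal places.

~U = 1 − 0.30 = 0.70
~U & P = min(a, b) on (0.70, 0.70) = 0.70
P & (~U & P) = min(a, b) on (0.70, 0.70) = 0.70

0.70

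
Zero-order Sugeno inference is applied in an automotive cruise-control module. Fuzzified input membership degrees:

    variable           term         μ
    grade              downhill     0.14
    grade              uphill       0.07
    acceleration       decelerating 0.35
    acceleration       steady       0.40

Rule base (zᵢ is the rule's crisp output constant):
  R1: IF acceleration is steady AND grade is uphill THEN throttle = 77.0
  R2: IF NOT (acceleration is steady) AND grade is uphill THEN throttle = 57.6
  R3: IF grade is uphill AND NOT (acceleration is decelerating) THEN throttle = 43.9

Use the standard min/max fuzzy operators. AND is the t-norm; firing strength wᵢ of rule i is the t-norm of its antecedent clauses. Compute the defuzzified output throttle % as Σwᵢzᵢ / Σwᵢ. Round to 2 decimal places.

59.50

R1 (z=77.0): steady=0.40, uphill=0.07; AND[min(a, b)] → w = 0.07
R2 (z=57.6): ¬steady=1−0.40=0.60, uphill=0.07; AND[min(a, b)] → w = 0.07
R3 (z=43.9): uphill=0.07, ¬decelerating=1−0.35=0.65; AND[min(a, b)] → w = 0.07
Weighted average = (0.07·77.0 + 0.07·57.6 + 0.07·43.9) / (0.07 + 0.07 + 0.07)
  = 12.4950 / 0.2100 = 59.50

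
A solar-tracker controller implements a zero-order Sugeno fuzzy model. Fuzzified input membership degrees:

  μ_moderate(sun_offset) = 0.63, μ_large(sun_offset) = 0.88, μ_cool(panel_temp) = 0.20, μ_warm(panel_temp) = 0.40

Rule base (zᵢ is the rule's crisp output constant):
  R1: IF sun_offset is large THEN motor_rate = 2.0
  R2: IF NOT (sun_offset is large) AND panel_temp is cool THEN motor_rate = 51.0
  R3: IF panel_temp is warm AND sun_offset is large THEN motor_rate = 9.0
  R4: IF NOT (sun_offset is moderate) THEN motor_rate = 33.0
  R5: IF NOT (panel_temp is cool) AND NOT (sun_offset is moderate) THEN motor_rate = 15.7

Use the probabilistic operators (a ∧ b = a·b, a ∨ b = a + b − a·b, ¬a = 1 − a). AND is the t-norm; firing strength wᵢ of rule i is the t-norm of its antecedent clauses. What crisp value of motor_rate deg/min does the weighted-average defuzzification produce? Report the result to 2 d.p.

R1 (z=2.0): large=0.88 → w = 0.8800
R2 (z=51.0): ¬large=1−0.88=0.12, cool=0.20; AND[a·b] → w = 0.0240
R3 (z=9.0): warm=0.40, large=0.88; AND[a·b] → w = 0.3520
R4 (z=33.0): ¬moderate=1−0.63=0.37 → w = 0.3700
R5 (z=15.7): ¬cool=1−0.20=0.80, ¬moderate=1−0.63=0.37; AND[a·b] → w = 0.2960
Weighted average = (0.8800·2.0 + 0.0240·51.0 + 0.3520·9.0 + 0.3700·33.0 + 0.2960·15.7) / (0.8800 + 0.0240 + 0.3520 + 0.3700 + 0.2960)
  = 23.0092 / 1.9220 = 11.97

11.97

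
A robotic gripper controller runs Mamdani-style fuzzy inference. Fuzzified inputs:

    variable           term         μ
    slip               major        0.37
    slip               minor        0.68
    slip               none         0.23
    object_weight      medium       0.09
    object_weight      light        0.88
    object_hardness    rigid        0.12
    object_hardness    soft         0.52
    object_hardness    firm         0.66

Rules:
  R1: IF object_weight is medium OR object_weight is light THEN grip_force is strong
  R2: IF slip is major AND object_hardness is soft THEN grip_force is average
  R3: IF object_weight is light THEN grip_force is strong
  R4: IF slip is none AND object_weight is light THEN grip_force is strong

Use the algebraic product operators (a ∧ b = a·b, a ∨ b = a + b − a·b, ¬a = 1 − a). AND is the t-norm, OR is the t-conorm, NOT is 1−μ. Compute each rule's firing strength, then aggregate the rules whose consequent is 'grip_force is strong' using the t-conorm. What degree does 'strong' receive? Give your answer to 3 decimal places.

R1: medium=0.09, light=0.88; OR[a + b − a·b] → w = 0.8908
R2: major=0.37, soft=0.52; AND[a·b] → w = 0.1924
R3: light=0.88 → w = 0.8800
R4: none=0.23, light=0.88; AND[a·b] → w = 0.2024
Rules with consequent 'strong': {R1, R3, R4} → strengths 0.8908, 0.8800, 0.2024
Aggregate via t-conorm [a + b − a·b]: 0.9895

0.990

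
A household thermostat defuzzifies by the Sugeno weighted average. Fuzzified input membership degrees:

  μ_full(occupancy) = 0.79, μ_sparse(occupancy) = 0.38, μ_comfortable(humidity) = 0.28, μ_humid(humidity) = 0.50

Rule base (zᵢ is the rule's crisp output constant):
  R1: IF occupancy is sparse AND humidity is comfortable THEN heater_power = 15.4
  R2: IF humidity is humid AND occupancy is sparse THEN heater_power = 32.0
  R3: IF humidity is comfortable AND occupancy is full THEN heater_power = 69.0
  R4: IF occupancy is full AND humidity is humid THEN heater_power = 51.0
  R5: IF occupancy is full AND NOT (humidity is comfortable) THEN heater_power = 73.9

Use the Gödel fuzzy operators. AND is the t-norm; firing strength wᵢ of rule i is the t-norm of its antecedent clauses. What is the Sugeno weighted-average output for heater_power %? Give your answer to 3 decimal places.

53.009

R1 (z=15.4): sparse=0.38, comfortable=0.28; AND[min(a, b)] → w = 0.28
R2 (z=32.0): humid=0.50, sparse=0.38; AND[min(a, b)] → w = 0.38
R3 (z=69.0): comfortable=0.28, full=0.79; AND[min(a, b)] → w = 0.28
R4 (z=51.0): full=0.79, humid=0.50; AND[min(a, b)] → w = 0.50
R5 (z=73.9): full=0.79, ¬comfortable=1−0.28=0.72; AND[min(a, b)] → w = 0.72
Weighted average = (0.28·15.4 + 0.38·32.0 + 0.28·69.0 + 0.50·51.0 + 0.72·73.9) / (0.28 + 0.38 + 0.28 + 0.50 + 0.72)
  = 114.5000 / 2.1600 = 53.009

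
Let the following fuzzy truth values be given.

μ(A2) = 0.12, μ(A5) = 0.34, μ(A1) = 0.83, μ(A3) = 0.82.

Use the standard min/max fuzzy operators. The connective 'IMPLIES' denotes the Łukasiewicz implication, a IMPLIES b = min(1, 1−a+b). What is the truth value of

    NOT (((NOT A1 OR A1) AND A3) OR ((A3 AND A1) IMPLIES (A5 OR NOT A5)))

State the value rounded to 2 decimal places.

0.16

NOT A1 = 1 − 0.83 = 0.17
NOT A1 OR A1 = max(a, b) on (0.17, 0.83) = 0.83
(NOT A1 OR A1) AND A3 = min(a, b) on (0.83, 0.82) = 0.82
A3 AND A1 = min(a, b) on (0.82, 0.83) = 0.82
NOT A5 = 1 − 0.34 = 0.66
A5 OR NOT A5 = max(a, b) on (0.34, 0.66) = 0.66
(A3 AND A1) IMPLIES (A5 OR NOT A5)  [Łukasiewicz: min(1, 1−a+b)] with a=0.82, b=0.66 → 0.84
((NOT A1 OR A1) AND A3) OR ((A3 AND A1) IMPLIES (A5 OR NOT A5)) = max(a, b) on (0.82, 0.84) = 0.84
NOT (((NOT A1 OR A1) AND A3) OR ((A3 AND A1) IMPLIES (A5 OR NOT A5))) = 1 − 0.84 = 0.16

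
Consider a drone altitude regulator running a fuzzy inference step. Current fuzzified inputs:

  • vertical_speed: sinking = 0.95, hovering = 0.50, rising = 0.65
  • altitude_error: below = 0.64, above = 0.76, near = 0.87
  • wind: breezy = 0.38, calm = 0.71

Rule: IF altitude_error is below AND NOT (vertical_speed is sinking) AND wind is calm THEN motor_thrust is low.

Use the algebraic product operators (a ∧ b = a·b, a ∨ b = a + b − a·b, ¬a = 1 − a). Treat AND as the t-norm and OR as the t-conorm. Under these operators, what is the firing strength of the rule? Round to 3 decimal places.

firing strength: below=0.64, ¬sinking=1−0.95=0.05, calm=0.71; AND[a·b] → w = 0.0227

0.023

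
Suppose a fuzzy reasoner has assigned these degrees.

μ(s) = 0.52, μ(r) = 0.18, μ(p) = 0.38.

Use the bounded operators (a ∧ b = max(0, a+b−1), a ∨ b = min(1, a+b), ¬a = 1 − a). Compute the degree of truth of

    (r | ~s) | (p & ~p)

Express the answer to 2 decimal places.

0.66

~s = 1 − 0.52 = 0.48
r | ~s = min(1, a+b) on (0.18, 0.48) = 0.66
~p = 1 − 0.38 = 0.62
p & ~p = max(0, a+b−1) on (0.38, 0.62) = 0.00
(r | ~s) | (p & ~p) = min(1, a+b) on (0.66, 0.00) = 0.66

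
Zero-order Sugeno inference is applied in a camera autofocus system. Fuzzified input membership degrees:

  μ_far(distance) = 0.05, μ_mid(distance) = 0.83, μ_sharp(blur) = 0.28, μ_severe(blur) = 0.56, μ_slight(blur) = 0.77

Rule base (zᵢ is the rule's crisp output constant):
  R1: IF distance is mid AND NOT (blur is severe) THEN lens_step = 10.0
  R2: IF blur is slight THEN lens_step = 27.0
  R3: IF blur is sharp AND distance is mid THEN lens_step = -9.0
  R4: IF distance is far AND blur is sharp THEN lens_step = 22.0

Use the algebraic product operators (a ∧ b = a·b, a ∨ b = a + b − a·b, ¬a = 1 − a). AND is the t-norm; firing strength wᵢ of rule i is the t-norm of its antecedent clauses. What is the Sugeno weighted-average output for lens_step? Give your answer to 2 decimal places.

R1 (z=10.0): mid=0.83, ¬severe=1−0.56=0.44; AND[a·b] → w = 0.3652
R2 (z=27.0): slight=0.77 → w = 0.7700
R3 (z=-9.0): sharp=0.28, mid=0.83; AND[a·b] → w = 0.2324
R4 (z=22.0): far=0.05, sharp=0.28; AND[a·b] → w = 0.0140
Weighted average = (0.3652·10.0 + 0.7700·27.0 + 0.2324·-9.0 + 0.0140·22.0) / (0.3652 + 0.7700 + 0.2324 + 0.0140)
  = 22.6584 / 1.3816 = 16.40

16.40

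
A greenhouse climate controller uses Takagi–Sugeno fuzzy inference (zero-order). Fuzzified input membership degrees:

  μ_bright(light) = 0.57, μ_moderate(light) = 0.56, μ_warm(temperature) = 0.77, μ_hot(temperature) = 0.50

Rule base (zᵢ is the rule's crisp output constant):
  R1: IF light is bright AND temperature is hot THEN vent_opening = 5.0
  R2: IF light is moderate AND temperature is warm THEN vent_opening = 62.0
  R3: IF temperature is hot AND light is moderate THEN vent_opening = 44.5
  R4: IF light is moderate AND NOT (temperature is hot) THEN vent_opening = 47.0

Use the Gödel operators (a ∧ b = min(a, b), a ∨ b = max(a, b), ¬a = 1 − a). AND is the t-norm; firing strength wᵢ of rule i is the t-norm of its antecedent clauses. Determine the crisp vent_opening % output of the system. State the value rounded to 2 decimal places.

R1 (z=5.0): bright=0.57, hot=0.50; AND[min(a, b)] → w = 0.50
R2 (z=62.0): moderate=0.56, warm=0.77; AND[min(a, b)] → w = 0.56
R3 (z=44.5): hot=0.50, moderate=0.56; AND[min(a, b)] → w = 0.50
R4 (z=47.0): moderate=0.56, ¬hot=1−0.50=0.50; AND[min(a, b)] → w = 0.50
Weighted average = (0.50·5.0 + 0.56·62.0 + 0.50·44.5 + 0.50·47.0) / (0.50 + 0.56 + 0.50 + 0.50)
  = 82.9700 / 2.0600 = 40.28

40.28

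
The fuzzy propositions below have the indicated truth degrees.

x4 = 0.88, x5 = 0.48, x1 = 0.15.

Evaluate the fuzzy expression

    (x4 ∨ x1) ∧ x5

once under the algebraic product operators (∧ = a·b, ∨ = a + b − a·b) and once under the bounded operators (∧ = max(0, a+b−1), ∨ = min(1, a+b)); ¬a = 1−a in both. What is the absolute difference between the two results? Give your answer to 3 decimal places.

0.049

Under algebraic product:
  x4 ∨ x1 = a + b − a·b on (0.8800, 0.1500) = 0.8980
  (x4 ∨ x1) ∧ x5 = a·b on (0.8980, 0.4800) = 0.4310
  → value = 0.4310
Under bounded:
  x4 ∨ x1 = min(1, a+b) on (0.88, 0.15) = 1.00
  (x4 ∨ x1) ∧ x5 = max(0, a+b−1) on (1.00, 0.48) = 0.48
  → value = 0.4800
|0.4310 − 0.4800| = 0.049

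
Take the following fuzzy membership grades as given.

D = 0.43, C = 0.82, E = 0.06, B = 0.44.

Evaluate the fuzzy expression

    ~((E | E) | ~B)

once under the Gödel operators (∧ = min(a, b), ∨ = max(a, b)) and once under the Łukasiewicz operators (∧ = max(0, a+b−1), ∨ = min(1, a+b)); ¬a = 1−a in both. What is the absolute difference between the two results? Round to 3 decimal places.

Under Gödel:
  E | E = max(a, b) on (0.06, 0.06) = 0.06
  ~B = 1 − 0.44 = 0.56
  (E | E) | ~B = max(a, b) on (0.06, 0.56) = 0.56
  ~((E | E) | ~B) = 1 − 0.56 = 0.44
  → value = 0.4400
Under Łukasiewicz:
  E | E = min(1, a+b) on (0.06, 0.06) = 0.12
  ~B = 1 − 0.44 = 0.56
  (E | E) | ~B = min(1, a+b) on (0.12, 0.56) = 0.68
  ~((E | E) | ~B) = 1 − 0.68 = 0.32
  → value = 0.3200
|0.4400 − 0.3200| = 0.120

0.120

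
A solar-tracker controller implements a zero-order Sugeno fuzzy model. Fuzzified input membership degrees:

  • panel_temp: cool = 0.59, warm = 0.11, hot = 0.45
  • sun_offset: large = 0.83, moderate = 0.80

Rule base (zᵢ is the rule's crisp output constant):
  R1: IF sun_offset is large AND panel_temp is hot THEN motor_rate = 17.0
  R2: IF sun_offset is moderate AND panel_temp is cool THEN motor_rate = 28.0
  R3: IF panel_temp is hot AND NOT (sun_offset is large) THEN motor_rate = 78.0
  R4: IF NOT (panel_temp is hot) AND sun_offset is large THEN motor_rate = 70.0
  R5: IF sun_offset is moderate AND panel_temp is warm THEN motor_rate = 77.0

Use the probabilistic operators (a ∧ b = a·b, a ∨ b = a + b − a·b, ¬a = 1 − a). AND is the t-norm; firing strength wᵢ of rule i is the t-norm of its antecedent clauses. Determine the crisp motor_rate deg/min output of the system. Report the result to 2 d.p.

R1 (z=17.0): large=0.83, hot=0.45; AND[a·b] → w = 0.3735
R2 (z=28.0): moderate=0.80, cool=0.59; AND[a·b] → w = 0.4720
R3 (z=78.0): hot=0.45, ¬large=1−0.83=0.17; AND[a·b] → w = 0.0765
R4 (z=70.0): ¬hot=1−0.45=0.55, large=0.83; AND[a·b] → w = 0.4565
R5 (z=77.0): moderate=0.80, warm=0.11; AND[a·b] → w = 0.0880
Weighted average = (0.3735·17.0 + 0.4720·28.0 + 0.0765·78.0 + 0.4565·70.0 + 0.0880·77.0) / (0.3735 + 0.4720 + 0.0765 + 0.4565 + 0.0880)
  = 64.2635 / 1.4665 = 43.82

43.82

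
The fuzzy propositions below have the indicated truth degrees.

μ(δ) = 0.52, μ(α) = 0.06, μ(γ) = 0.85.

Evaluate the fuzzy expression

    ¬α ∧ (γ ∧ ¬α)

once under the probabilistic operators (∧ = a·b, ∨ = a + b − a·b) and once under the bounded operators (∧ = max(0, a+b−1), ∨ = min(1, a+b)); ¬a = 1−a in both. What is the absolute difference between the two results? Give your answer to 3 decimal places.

Under probabilistic:
  ¬α = 1 − 0.0600 = 0.9400
  ¬α = 1 − 0.0600 = 0.9400
  γ ∧ ¬α = a·b on (0.8500, 0.9400) = 0.7990
  ¬α ∧ (γ ∧ ¬α) = a·b on (0.9400, 0.7990) = 0.7511
  → value = 0.7511
Under bounded:
  ¬α = 1 − 0.06 = 0.94
  ¬α = 1 − 0.06 = 0.94
  γ ∧ ¬α = max(0, a+b−1) on (0.85, 0.94) = 0.79
  ¬α ∧ (γ ∧ ¬α) = max(0, a+b−1) on (0.94, 0.79) = 0.73
  → value = 0.7300
|0.7511 − 0.7300| = 0.021

0.021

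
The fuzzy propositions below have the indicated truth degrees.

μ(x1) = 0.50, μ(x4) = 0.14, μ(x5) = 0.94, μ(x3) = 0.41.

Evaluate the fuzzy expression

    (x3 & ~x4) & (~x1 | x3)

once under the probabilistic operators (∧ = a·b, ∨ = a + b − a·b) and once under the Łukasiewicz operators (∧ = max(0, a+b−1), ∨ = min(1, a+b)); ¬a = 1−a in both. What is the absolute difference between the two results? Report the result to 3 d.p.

0.069

Under probabilistic:
  ~x4 = 1 − 0.1400 = 0.8600
  x3 & ~x4 = a·b on (0.4100, 0.8600) = 0.3526
  ~x1 = 1 − 0.5000 = 0.5000
  ~x1 | x3 = a + b − a·b on (0.5000, 0.4100) = 0.7050
  (x3 & ~x4) & (~x1 | x3) = a·b on (0.3526, 0.7050) = 0.2486
  → value = 0.2486
Under Łukasiewicz:
  ~x4 = 1 − 0.14 = 0.86
  x3 & ~x4 = max(0, a+b−1) on (0.41, 0.86) = 0.27
  ~x1 = 1 − 0.50 = 0.50
  ~x1 | x3 = min(1, a+b) on (0.50, 0.41) = 0.91
  (x3 & ~x4) & (~x1 | x3) = max(0, a+b−1) on (0.27, 0.91) = 0.18
  → value = 0.1800
|0.2486 − 0.1800| = 0.069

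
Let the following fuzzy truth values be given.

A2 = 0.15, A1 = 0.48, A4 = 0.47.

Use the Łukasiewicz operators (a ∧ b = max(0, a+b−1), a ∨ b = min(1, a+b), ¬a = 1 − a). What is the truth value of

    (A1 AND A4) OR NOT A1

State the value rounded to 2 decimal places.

0.52

A1 AND A4 = max(0, a+b−1) on (0.48, 0.47) = 0.00
NOT A1 = 1 − 0.48 = 0.52
(A1 AND A4) OR NOT A1 = min(1, a+b) on (0.00, 0.52) = 0.52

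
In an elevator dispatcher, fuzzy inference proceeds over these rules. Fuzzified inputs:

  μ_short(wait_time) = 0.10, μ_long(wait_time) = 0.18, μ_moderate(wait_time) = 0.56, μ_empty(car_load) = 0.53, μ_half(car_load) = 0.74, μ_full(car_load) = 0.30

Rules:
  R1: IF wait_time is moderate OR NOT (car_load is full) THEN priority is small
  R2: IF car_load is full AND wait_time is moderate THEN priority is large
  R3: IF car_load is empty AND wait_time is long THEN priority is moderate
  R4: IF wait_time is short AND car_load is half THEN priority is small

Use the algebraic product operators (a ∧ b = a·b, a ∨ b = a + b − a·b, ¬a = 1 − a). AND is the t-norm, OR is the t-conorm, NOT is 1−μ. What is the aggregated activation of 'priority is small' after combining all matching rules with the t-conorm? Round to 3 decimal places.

0.878

R1: moderate=0.56, ¬full=1−0.30=0.70; OR[a + b − a·b] → w = 0.8680
R2: full=0.30, moderate=0.56; AND[a·b] → w = 0.1680
R3: empty=0.53, long=0.18; AND[a·b] → w = 0.0954
R4: short=0.10, half=0.74; AND[a·b] → w = 0.0740
Rules with consequent 'small': {R1, R4} → strengths 0.8680, 0.0740
Aggregate via t-conorm [a + b − a·b]: 0.8778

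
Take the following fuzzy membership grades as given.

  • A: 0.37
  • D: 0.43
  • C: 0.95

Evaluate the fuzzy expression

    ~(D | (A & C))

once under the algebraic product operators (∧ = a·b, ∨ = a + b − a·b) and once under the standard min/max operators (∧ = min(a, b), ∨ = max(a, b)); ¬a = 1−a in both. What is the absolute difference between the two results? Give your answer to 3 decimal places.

Under algebraic product:
  A & C = a·b on (0.3700, 0.9500) = 0.3515
  D | (A & C) = a + b − a·b on (0.4300, 0.3515) = 0.6304
  ~(D | (A & C)) = 1 − 0.6304 = 0.3696
  → value = 0.3696
Under standard min/max:
  A & C = min(a, b) on (0.37, 0.95) = 0.37
  D | (A & C) = max(a, b) on (0.43, 0.37) = 0.43
  ~(D | (A & C)) = 1 − 0.43 = 0.57
  → value = 0.5700
|0.3696 − 0.5700| = 0.200

0.200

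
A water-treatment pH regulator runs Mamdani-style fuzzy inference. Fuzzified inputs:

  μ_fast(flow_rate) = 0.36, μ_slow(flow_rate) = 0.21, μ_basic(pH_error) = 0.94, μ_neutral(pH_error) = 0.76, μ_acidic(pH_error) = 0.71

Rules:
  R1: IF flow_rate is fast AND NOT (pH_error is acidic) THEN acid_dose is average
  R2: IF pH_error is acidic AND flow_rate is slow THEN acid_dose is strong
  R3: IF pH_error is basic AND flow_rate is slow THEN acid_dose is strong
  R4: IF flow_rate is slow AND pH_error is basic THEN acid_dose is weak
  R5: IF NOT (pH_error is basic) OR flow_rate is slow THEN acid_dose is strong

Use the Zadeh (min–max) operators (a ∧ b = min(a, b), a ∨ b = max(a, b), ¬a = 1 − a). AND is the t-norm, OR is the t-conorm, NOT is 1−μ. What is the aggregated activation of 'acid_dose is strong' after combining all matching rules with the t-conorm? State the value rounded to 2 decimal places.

R1: fast=0.36, ¬acidic=1−0.71=0.29; AND[min(a, b)] → w = 0.29
R2: acidic=0.71, slow=0.21; AND[min(a, b)] → w = 0.21
R3: basic=0.94, slow=0.21; AND[min(a, b)] → w = 0.21
R4: slow=0.21, basic=0.94; AND[min(a, b)] → w = 0.21
R5: ¬basic=1−0.94=0.06, slow=0.21; OR[max(a, b)] → w = 0.21
Rules with consequent 'strong': {R2, R3, R5} → strengths 0.21, 0.21, 0.21
Aggregate via t-conorm [max(a, b)]: 0.21

0.21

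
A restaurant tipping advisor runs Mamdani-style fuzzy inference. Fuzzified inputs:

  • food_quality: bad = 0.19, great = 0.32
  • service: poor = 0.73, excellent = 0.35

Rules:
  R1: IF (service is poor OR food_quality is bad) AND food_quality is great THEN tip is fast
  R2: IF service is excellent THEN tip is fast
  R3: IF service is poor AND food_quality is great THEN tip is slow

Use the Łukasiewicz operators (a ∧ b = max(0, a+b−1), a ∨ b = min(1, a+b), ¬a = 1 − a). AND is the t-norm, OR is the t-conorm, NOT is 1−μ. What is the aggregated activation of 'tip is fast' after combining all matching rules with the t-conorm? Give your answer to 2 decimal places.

R1: (poor=0.73 OR bad=0.19) = 0.92; AND[max(0, a+b−1)] with great=0.32 → w = 0.24
R2: excellent=0.35 → w = 0.35
R3: poor=0.73, great=0.32; AND[max(0, a+b−1)] → w = 0.05
Rules with consequent 'fast': {R1, R2} → strengths 0.24, 0.35
Aggregate via t-conorm [min(1, a+b)]: 0.59

0.59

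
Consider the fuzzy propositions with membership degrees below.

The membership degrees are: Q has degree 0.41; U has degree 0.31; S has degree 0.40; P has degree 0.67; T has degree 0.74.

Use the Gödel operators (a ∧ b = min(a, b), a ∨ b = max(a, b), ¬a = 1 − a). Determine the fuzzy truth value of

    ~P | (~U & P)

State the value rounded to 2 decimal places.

~P = 1 − 0.67 = 0.33
~U = 1 − 0.31 = 0.69
~U & P = min(a, b) on (0.69, 0.67) = 0.67
~P | (~U & P) = max(a, b) on (0.33, 0.67) = 0.67

0.67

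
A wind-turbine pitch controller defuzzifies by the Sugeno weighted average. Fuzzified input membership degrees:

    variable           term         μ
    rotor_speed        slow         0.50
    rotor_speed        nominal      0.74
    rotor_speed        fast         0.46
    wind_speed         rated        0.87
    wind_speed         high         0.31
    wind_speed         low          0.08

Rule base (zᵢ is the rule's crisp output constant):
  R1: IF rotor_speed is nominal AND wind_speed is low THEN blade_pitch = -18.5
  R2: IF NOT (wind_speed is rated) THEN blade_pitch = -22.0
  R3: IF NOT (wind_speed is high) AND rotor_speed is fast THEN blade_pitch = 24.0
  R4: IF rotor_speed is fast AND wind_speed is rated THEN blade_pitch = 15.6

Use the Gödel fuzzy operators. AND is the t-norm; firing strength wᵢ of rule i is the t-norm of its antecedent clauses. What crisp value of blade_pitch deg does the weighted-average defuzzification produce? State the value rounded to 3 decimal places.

R1 (z=-18.5): nominal=0.74, low=0.08; AND[min(a, b)] → w = 0.08
R2 (z=-22.0): ¬rated=1−0.87=0.13 → w = 0.13
R3 (z=24.0): ¬high=1−0.31=0.69, fast=0.46; AND[min(a, b)] → w = 0.46
R4 (z=15.6): fast=0.46, rated=0.87; AND[min(a, b)] → w = 0.46
Weighted average = (0.08·-18.5 + 0.13·-22.0 + 0.46·24.0 + 0.46·15.6) / (0.08 + 0.13 + 0.46 + 0.46)
  = 13.8760 / 1.1300 = 12.280

12.280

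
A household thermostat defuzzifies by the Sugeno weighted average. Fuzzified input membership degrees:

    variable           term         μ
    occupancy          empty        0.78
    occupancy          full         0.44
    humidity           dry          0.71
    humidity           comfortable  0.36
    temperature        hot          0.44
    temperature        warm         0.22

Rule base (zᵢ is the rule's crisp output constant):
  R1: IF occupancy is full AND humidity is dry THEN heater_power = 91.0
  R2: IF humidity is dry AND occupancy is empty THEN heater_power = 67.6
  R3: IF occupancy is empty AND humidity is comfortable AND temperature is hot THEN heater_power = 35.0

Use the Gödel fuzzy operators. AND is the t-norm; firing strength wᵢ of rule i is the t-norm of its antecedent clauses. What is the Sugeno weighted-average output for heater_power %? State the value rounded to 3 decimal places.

R1 (z=91.0): full=0.44, dry=0.71; AND[min(a, b)] → w = 0.44
R2 (z=67.6): dry=0.71, empty=0.78; AND[min(a, b)] → w = 0.71
R3 (z=35.0): empty=0.78, comfortable=0.36, hot=0.44; AND[min(a, b)] → w = 0.36
Weighted average = (0.44·91.0 + 0.71·67.6 + 0.36·35.0) / (0.44 + 0.71 + 0.36)
  = 100.6360 / 1.5100 = 66.646

66.646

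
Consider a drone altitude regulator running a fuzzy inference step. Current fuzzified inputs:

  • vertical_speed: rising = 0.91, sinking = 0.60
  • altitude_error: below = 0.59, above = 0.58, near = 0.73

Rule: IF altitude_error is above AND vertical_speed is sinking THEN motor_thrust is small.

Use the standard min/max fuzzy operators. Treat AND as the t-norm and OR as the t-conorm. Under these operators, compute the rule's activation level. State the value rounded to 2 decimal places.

0.58

firing strength: above=0.58, sinking=0.60; AND[min(a, b)] → w = 0.58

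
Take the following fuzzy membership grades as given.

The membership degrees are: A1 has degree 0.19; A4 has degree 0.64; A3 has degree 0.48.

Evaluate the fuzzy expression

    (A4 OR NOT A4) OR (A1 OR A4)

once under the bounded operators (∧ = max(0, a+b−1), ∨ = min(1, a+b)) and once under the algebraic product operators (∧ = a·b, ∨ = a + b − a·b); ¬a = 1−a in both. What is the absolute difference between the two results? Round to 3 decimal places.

0.067

Under bounded:
  NOT A4 = 1 − 0.64 = 0.36
  A4 OR NOT A4 = min(1, a+b) on (0.64, 0.36) = 1.00
  A1 OR A4 = min(1, a+b) on (0.19, 0.64) = 0.83
  (A4 OR NOT A4) OR (A1 OR A4) = min(1, a+b) on (1.00, 0.83) = 1.00
  → value = 1.0000
Under algebraic product:
  NOT A4 = 1 − 0.6400 = 0.3600
  A4 OR NOT A4 = a + b − a·b on (0.6400, 0.3600) = 0.7696
  A1 OR A4 = a + b − a·b on (0.1900, 0.6400) = 0.7084
  (A4 OR NOT A4) OR (A1 OR A4) = a + b − a·b on (0.7696, 0.7084) = 0.9328
  → value = 0.9328
|1.0000 − 0.9328| = 0.067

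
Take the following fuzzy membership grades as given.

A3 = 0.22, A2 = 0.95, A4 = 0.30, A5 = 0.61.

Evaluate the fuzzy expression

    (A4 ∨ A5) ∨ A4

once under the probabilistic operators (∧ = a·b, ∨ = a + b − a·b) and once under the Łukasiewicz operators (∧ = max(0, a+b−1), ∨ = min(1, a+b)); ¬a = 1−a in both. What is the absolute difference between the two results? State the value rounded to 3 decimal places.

0.191

Under probabilistic:
  A4 ∨ A5 = a + b − a·b on (0.3000, 0.6100) = 0.7270
  (A4 ∨ A5) ∨ A4 = a + b − a·b on (0.7270, 0.3000) = 0.8089
  → value = 0.8089
Under Łukasiewicz:
  A4 ∨ A5 = min(1, a+b) on (0.30, 0.61) = 0.91
  (A4 ∨ A5) ∨ A4 = min(1, a+b) on (0.91, 0.30) = 1.00
  → value = 1.0000
|0.8089 − 1.0000| = 0.191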